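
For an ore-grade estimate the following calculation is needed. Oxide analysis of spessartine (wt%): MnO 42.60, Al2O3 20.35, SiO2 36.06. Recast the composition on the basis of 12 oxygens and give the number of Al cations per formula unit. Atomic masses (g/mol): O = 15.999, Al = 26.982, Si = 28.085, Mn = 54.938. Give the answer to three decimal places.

MnO: 42.60/70.937 = 0.60053 mol → 0.60053 mol Mn, 0.60053 mol O.
Al2O3: 20.35/101.961 = 0.19959 mol → 0.39918 mol Al, 0.59877 mol O.
SiO2: 36.06/60.083 = 0.60017 mol → 0.60017 mol Si, 1.20034 mol O.
Total oxygen = 2.39964 mol. Normalization factor = 12/2.39964 = 5.00075.
Al per 12 O = 0.39918 × 5.00075 = 1.996.

1.996 Al apfu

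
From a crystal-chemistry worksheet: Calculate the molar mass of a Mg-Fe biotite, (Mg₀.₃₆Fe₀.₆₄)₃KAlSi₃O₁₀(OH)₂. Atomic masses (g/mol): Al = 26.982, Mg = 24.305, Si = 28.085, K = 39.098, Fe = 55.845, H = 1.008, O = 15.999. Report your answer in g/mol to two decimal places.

The formula mass is the sum 1.08×24.305 + 1.92×55.845 + 1×39.098 + 1×26.982 + 3×28.085 + 12×15.999 + 2×1.008.

477.81 g/mol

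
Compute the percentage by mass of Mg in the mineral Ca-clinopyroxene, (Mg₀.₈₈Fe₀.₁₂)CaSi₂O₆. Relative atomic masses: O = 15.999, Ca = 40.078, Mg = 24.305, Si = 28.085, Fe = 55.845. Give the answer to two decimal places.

M((Mg₀.₈₈Fe₀.₁₂)CaSi₂O₆) = 220.332 g/mol.
Mg contributes 0.88 × 24.305 = 21.388 g per mole.
21.388/220.332 = 0.0971 → 9.71%.

9.71 wt%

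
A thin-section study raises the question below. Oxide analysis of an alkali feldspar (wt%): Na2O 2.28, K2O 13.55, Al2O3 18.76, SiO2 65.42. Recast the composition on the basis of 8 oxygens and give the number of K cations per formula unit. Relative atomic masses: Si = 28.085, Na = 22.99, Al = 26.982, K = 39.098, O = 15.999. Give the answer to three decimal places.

0.791 K apfu

Na2O (M=61.979): mol = 0.03679; Na = 0.07358, O = 0.03679.
K2O (M=94.195): mol = 0.14385; K = 0.28770, O = 0.14385.
Al2O3 (M=101.961): mol = 0.18399; Al = 0.36798, O = 0.55197.
SiO2 (M=60.083): mol = 1.08883; Si = 1.08883, O = 2.17766.
ΣO = 2.91027; factor = 8/ΣO = 2.74889.
K apfu = 0.28770 × 2.74889 = 0.791.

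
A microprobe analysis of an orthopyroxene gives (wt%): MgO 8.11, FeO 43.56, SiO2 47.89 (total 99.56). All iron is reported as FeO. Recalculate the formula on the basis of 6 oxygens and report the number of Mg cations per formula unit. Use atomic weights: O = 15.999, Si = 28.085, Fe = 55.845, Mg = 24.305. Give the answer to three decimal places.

MgO: 8.11/40.304 = 0.20122 mol → 0.20122 mol Mg, 0.20122 mol O.
FeO: 43.56/71.844 = 0.60631 mol → 0.60631 mol Fe, 0.60631 mol O.
SiO2: 47.89/60.083 = 0.79706 mol → 0.79706 mol Si, 1.59412 mol O.
Total oxygen = 2.40165 mol. Normalization factor = 6/2.40165 = 2.49828.
Mg per 6 O = 0.20122 × 2.49828 = 0.503.

0.503 Mg apfu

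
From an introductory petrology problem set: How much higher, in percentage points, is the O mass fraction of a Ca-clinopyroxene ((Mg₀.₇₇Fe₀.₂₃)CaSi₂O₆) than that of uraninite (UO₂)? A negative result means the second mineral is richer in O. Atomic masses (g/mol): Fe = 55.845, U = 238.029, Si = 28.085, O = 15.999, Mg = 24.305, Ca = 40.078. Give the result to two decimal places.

O in (Mg₀.₇₇Fe₀.₂₃)CaSi₂O₆: molar mass 223.801 g/mol; 6×15.999 = 95.994 g → 42.89 wt%.
O in UO₂: molar mass 270.027 g/mol; 2×15.999 = 31.998 g → 11.85 wt%.
Difference = 42.89 − 11.85 = 31.04 percentage points.

31.04 percentage points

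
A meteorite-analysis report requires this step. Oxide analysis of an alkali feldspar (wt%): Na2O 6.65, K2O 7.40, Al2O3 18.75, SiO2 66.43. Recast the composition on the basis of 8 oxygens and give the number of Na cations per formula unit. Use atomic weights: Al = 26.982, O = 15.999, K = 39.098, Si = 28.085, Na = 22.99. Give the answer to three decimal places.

6.65 wt% Na2O ÷ 61.979 g/mol = 0.10729 mol, giving 0.21458 Na and 0.10729 O.
7.40 wt% K2O ÷ 94.195 g/mol = 0.07856 mol, giving 0.15712 K and 0.07856 O.
18.75 wt% Al2O3 ÷ 101.961 g/mol = 0.18389 mol, giving 0.36778 Al and 0.55167 O.
66.43 wt% SiO2 ÷ 60.083 g/mol = 1.10564 mol, giving 1.10564 Si and 2.21128 O.
Oxygen sums to 2.94880; scaling by 8/2.94880 = 2.71297 puts the formula on 8 O.
Na: 0.21458 × 2.71297 = 0.582 atoms per formula unit.

0.582 Na apfu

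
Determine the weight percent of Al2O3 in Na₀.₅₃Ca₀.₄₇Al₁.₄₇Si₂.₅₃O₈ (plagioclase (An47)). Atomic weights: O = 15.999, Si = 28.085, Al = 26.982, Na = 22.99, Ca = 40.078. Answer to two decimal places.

M(Na₀.₅₃Ca₀.₄₇Al₁.₄₇Si₂.₅₃O₈) = 269.732 g/mol; M(Al2O3) = 101.961 g/mol.
Moles Al2O3 per formula unit = 1.47 Al ÷ 2 = 0.7350.
Al2O3 fraction = (0.7350 × 101.961) / 269.732 = 74.941/269.732 = 0.2778.

27.78 wt%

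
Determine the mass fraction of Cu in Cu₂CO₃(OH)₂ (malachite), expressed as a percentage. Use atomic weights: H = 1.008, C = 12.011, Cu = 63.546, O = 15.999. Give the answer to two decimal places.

Formula mass = 2*63.546 + 1*12.011 + 5*15.999 + 2*1.008 = 221.114 g/mol, of which 127.092 g is Cu.
So Cu makes up 127.092/221.114 = 0.5748 of the mass, i.e. 57.48%.

57.48 wt%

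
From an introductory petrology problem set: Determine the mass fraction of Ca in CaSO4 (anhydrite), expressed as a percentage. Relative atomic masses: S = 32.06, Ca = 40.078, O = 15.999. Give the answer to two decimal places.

29.44 wt%

Formula mass = 1×40.078 + 1×32.06 + 4×15.999 = 136.134 g/mol, of which 40.078 g is Ca.
So Ca makes up 40.078/136.134 = 0.2944 of the mass, i.e. 29.44%.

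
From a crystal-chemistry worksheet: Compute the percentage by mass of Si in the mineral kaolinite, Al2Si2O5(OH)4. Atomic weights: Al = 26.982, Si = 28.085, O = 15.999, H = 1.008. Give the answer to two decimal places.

M(Al2Si2O5(OH)4) = 258.157 g/mol.
Si contributes 2 × 28.085 = 56.170 g per mole.
56.170/258.157 = 0.2176 → 21.76%.

21.76 wt%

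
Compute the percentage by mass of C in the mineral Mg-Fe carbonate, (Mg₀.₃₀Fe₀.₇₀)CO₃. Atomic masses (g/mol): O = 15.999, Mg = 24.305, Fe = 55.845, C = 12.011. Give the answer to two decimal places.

11.29 wt%

Molar mass of (Mg₀.₃₀Fe₀.₇₀)CO₃: 0.30×24.305 + 0.70×55.845 + 1×12.011 + 3×15.999 = 106.391 g/mol.
Mass of C per formula unit: 1 × 12.011 = 12.011 g.
Weight fraction C = 12.011 / 106.391 = 0.1129.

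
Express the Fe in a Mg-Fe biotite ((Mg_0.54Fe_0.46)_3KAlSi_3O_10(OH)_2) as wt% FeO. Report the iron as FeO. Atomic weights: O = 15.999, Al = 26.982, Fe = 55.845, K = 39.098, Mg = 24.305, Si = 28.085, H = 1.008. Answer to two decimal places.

21.52 wt%

M((Mg_0.54Fe_0.46)_3KAlSi_3O_10(OH)_2) = 460.779 g/mol; M(FeO) = 71.844 g/mol.
Moles FeO per formula unit = 1.38 Fe ÷ 1 = 1.3800.
FeO fraction = (1.3800 × 71.844) / 460.779 = 99.145/460.779 = 0.2152.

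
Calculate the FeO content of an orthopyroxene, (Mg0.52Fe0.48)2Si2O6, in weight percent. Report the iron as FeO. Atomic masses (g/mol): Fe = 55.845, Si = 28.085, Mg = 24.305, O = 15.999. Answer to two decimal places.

Molar mass of (Mg0.52Fe0.48)2Si2O6 = 1.04*24.305 + 0.96*55.845 + 2*28.085 + 6*15.999 = 231.052 g/mol.
Each formula unit contains 0.96 Fe, equivalent to 0.96/1 = 0.9600 mol FeO.
M(FeO) = 1×55.845 + 1×15.999 = 71.844 g/mol.
Mass of FeO per formula unit = 0.9600 × 71.844 = 68.970 g.
FeO wt% = 68.970 / 231.052 × 100 = 29.85%.

29.85 wt%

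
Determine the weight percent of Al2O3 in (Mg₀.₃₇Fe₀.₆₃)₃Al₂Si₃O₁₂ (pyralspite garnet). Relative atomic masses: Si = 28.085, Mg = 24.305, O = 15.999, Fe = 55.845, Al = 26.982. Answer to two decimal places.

M((Mg₀.₃₇Fe₀.₆₃)₃Al₂Si₃O₁₂) = 462.733 g/mol; M(Al2O3) = 101.961 g/mol.
Moles Al2O3 per formula unit = 2 Al ÷ 2 = 1.0000.
Al2O3 fraction = (1.0000 × 101.961) / 462.733 = 101.961/462.733 = 0.2203.

22.03 wt%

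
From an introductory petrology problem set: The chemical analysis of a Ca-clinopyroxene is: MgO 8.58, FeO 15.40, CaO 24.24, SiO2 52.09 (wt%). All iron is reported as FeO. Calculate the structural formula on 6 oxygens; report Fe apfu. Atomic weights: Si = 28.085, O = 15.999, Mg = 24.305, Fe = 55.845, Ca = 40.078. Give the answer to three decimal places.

0.496 Fe apfu

8.58 wt% MgO ÷ 40.304 g/mol = 0.21288 mol, giving 0.21288 Mg and 0.21288 O.
15.40 wt% FeO ÷ 71.844 g/mol = 0.21435 mol, giving 0.21435 Fe and 0.21435 O.
24.24 wt% CaO ÷ 56.077 g/mol = 0.43226 mol, giving 0.43226 Ca and 0.43226 O.
52.09 wt% SiO2 ÷ 60.083 g/mol = 0.86697 mol, giving 0.86697 Si and 1.73394 O.
Oxygen sums to 2.59343; scaling by 6/2.59343 = 2.31354 puts the formula on 6 O.
Fe: 0.21435 × 2.31354 = 0.496 atoms per formula unit.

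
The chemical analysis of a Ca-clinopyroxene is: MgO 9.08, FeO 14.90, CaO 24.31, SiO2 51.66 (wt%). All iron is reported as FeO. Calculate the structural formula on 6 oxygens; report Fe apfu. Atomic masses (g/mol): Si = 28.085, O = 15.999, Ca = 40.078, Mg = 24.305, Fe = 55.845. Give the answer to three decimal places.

MgO (M=40.304): mol = 0.22529; Mg = 0.22529, O = 0.22529.
FeO (M=71.844): mol = 0.20739; Fe = 0.20739, O = 0.20739.
CaO (M=56.077): mol = 0.43351; Ca = 0.43351, O = 0.43351.
SiO2 (M=60.083): mol = 0.85981; Si = 0.85981, O = 1.71962.
ΣO = 2.58581; factor = 6/ΣO = 2.32036.
Fe apfu = 0.20739 × 2.32036 = 0.481.

0.481 Fe apfu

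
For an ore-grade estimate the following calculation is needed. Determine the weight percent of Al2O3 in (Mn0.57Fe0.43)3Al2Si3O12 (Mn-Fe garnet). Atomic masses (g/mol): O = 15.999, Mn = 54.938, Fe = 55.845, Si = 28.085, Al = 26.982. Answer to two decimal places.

20.55 wt%

Molar mass of (Mn0.57Fe0.43)3Al2Si3O12 = 1.71*54.938 + 1.29*55.845 + 2*26.982 + 3*28.085 + 12*15.999 = 496.191 g/mol.
Each formula unit contains 2 Al, equivalent to 2/2 = 1.0000 mol Al2O3.
M(Al2O3) = 2×26.982 + 3×15.999 = 101.961 g/mol.
Mass of Al2O3 per formula unit = 1.0000 × 101.961 = 101.961 g.
Al2O3 wt% = 101.961 / 496.191 × 100 = 20.55%.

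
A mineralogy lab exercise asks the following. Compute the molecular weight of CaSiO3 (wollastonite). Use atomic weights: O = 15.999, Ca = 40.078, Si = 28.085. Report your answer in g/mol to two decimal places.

116.16 g/mol

M = 1*40.078 + 1*28.085 + 3*15.999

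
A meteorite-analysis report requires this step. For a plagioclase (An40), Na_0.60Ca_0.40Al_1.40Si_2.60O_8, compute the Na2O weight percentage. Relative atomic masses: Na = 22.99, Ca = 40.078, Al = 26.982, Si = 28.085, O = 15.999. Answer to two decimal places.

M(Na_0.60Ca_0.40Al_1.40Si_2.60O_8) = 268.613 g/mol; M(Na2O) = 61.979 g/mol.
Moles Na2O per formula unit = 0.60 Na ÷ 2 = 0.3000.
Na2O fraction = (0.3000 × 61.979) / 268.613 = 18.594/268.613 = 0.0692.

6.92 wt%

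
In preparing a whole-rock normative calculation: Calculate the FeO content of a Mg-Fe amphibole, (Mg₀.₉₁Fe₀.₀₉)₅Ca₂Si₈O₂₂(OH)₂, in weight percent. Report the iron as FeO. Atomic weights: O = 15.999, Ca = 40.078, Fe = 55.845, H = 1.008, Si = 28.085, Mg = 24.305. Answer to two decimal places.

3.91 wt%

Molar mass of (Mg₀.₉₁Fe₀.₀₉)₅Ca₂Si₈O₂₂(OH)₂ = 4.55*24.305 + 0.45*55.845 + 2*40.078 + 8*28.085 + 24*15.999 + 2*1.008 = 826.546 g/mol.
Each formula unit contains 0.45 Fe, equivalent to 0.45/1 = 0.4500 mol FeO.
M(FeO) = 1×55.845 + 1×15.999 = 71.844 g/mol.
Mass of FeO per formula unit = 0.4500 × 71.844 = 32.330 g.
FeO wt% = 32.330 / 826.546 × 100 = 3.91%.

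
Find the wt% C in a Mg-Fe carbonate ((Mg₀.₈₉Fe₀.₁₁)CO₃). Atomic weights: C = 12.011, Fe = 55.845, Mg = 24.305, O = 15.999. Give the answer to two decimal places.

Formula mass = 0.89×24.305 + 0.11×55.845 + 1×12.011 + 3×15.999 = 87.782 g/mol, of which 12.011 g is C.
So C makes up 12.011/87.782 = 0.1368 of the mass, i.e. 13.68%.

13.68 weight percent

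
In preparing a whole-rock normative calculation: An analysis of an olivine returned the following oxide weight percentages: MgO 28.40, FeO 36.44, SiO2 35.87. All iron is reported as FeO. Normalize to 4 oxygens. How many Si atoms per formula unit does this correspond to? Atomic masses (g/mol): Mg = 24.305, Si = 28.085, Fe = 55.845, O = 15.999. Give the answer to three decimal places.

0.993 Si apfu

MgO (M=40.304): mol = 0.70464; Mg = 0.70464, O = 0.70464.
FeO (M=71.844): mol = 0.50721; Fe = 0.50721, O = 0.50721.
SiO2 (M=60.083): mol = 0.59701; Si = 0.59701, O = 1.19402.
ΣO = 2.40587; factor = 4/ΣO = 1.66260.
Si apfu = 0.59701 × 1.66260 = 0.993.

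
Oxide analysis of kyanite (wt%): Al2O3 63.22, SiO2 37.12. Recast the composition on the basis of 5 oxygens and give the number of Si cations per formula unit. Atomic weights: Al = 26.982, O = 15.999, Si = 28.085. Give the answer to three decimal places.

Al2O3 (M=101.961): mol = 0.62004; Al = 1.24008, O = 1.86012.
SiO2 (M=60.083): mol = 0.61781; Si = 0.61781, O = 1.23562.
ΣO = 3.09574; factor = 5/ΣO = 1.61512.
Si apfu = 0.61781 × 1.61512 = 0.998.

0.998 Si apfu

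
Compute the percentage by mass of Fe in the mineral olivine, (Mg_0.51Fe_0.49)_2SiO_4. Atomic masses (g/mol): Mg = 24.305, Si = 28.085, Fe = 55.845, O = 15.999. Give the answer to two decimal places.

31.89 mass %

M((Mg_0.51Fe_0.49)_2SiO_4) = 171.600 g/mol.
Fe contributes 0.98 × 55.845 = 54.728 g per mole.
54.728/171.600 = 0.3189 → 31.89%.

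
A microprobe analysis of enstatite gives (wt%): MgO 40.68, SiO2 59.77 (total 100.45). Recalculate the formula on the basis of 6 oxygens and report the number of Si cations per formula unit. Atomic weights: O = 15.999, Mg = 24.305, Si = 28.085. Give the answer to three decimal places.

1.990 Si apfu

MgO (M=40.304): mol = 1.00933; Mg = 1.00933, O = 1.00933.
SiO2 (M=60.083): mol = 0.99479; Si = 0.99479, O = 1.98958.
ΣO = 2.99891; factor = 6/ΣO = 2.00073.
Si apfu = 0.99479 × 2.00073 = 1.990.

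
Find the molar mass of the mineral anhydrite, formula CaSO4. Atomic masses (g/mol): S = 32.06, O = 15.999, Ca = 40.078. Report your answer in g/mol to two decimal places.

136.13 g/mol

M = 1*40.078 + 1*32.06 + 4*15.999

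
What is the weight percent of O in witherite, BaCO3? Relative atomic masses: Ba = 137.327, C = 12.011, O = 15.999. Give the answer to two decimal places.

Molar mass of BaCO3: 1*137.327 + 1*12.011 + 3*15.999 = 197.335 g/mol.
Mass of O per formula unit: 3 × 15.999 = 47.997 g.
Weight fraction O = 47.997 / 197.335 = 0.2432.

24.32 weight percent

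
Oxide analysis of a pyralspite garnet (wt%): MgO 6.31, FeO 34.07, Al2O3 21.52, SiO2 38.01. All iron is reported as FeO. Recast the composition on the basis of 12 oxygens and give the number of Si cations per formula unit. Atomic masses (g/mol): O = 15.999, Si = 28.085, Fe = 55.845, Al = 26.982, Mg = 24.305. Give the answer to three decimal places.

MgO: 6.31/40.304 = 0.15656 mol → 0.15656 mol Mg, 0.15656 mol O.
FeO: 34.07/71.844 = 0.47422 mol → 0.47422 mol Fe, 0.47422 mol O.
Al2O3: 21.52/101.961 = 0.21106 mol → 0.42212 mol Al, 0.63318 mol O.
SiO2: 38.01/60.083 = 0.63262 mol → 0.63262 mol Si, 1.26524 mol O.
Total oxygen = 2.52920 mol. Normalization factor = 12/2.52920 = 4.74458.
Si per 12 O = 0.63262 × 4.74458 = 3.002.

3.002 Si apfu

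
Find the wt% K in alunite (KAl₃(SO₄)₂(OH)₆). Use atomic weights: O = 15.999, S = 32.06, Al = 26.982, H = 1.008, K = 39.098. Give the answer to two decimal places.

9.44 wt%

M(KAl₃(SO₄)₂(OH)₆) = 414.198 g/mol.
K contributes 1 × 39.098 = 39.098 g per mole.
39.098/414.198 = 0.0944 → 9.44%.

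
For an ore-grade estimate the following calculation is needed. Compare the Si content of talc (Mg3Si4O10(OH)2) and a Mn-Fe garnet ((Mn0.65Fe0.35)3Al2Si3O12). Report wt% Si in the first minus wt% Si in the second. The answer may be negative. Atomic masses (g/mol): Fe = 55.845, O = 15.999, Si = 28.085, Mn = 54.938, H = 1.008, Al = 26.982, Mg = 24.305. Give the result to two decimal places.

12.63 percentage points

Si in Mg3Si4O10(OH)2: molar mass 379.259 g/mol; 4×28.085 = 112.340 g → 29.62 wt%.
Si in (Mn0.65Fe0.35)3Al2Si3O12: molar mass 495.973 g/mol; 3×28.085 = 84.255 g → 16.99 wt%.
Difference = 29.62 − 16.99 = 12.63 percentage points.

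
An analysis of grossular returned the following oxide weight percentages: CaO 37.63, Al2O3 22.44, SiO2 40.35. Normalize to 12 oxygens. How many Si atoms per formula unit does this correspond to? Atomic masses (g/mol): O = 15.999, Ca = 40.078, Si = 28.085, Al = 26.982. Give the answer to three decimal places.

CaO (M=56.077): mol = 0.67104; Ca = 0.67104, O = 0.67104.
Al2O3 (M=101.961): mol = 0.22008; Al = 0.44016, O = 0.66024.
SiO2 (M=60.083): mol = 0.67157; Si = 0.67157, O = 1.34314.
ΣO = 2.67442; factor = 12/ΣO = 4.48695.
Si apfu = 0.67157 × 4.48695 = 3.013.

3.013 Si apfu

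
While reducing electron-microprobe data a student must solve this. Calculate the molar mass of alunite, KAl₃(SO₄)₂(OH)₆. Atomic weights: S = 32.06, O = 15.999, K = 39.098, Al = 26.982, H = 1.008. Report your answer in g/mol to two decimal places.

M = 1*39.098 + 3*26.982 + 2*32.06 + 14*15.999 + 6*1.008

414.20 g/mol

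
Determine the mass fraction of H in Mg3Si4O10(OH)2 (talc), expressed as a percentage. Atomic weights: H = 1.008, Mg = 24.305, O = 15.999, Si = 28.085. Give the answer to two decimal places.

Molar mass of Mg3Si4O10(OH)2: 3·24.305 + 4·28.085 + 12·15.999 + 2·1.008 = 379.259 g/mol.
Mass of H per formula unit: 2 × 1.008 = 2.016 g.
Weight fraction H = 2.016 / 379.259 = 0.0053.

0.53 wt%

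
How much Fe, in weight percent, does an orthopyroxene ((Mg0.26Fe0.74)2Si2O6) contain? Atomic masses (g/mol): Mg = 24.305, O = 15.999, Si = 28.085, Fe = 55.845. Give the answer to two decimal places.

Formula mass = 0.52·24.305 + 1.48·55.845 + 2·28.085 + 6·15.999 = 247.453 g/mol, of which 82.651 g is Fe.
So Fe makes up 82.651/247.453 = 0.3340 of the mass, i.e. 33.40%.

33.40 weight percent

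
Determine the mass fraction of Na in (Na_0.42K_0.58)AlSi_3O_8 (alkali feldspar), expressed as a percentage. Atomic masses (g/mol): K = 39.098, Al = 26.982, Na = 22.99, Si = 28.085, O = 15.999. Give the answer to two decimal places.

3.56 wt%

Molar mass of (Na_0.42K_0.58)AlSi_3O_8: 0.42*22.99 + 0.58*39.098 + 1*26.982 + 3*28.085 + 8*15.999 = 271.562 g/mol.
Mass of Na per formula unit: 0.42 × 22.99 = 9.656 g.
Weight fraction Na = 9.656 / 271.562 = 0.0356.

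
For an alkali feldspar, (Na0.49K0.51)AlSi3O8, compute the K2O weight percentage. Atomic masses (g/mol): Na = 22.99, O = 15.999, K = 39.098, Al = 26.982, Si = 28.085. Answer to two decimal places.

M((Na0.49K0.51)AlSi3O8) = 270.434 g/mol; M(K2O) = 94.195 g/mol.
Moles K2O per formula unit = 0.51 K ÷ 2 = 0.2550.
K2O fraction = (0.2550 × 94.195) / 270.434 = 24.020/270.434 = 0.0888.

8.88 wt%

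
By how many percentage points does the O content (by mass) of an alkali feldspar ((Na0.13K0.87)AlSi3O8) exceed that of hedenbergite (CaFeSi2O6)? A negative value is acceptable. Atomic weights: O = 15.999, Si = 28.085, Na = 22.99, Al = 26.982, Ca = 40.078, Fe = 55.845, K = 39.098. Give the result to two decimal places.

M((Na0.13K0.87)AlSi3O8) = 276.233 g/mol, so wt% O = 127.992/276.233 × 100 = 46.33%.
M(CaFeSi2O6) = 248.087 g/mol, so wt% O = 95.994/248.087 × 100 = 38.69%.
46.33 − 38.69 = 7.64 pp.

7.64 percentage points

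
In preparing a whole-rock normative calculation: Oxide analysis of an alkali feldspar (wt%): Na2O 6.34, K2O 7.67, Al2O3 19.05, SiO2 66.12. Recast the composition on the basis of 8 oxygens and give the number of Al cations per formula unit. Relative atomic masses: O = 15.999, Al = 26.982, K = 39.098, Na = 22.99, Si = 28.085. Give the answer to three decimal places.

Na2O (M=61.979): mol = 0.10229; Na = 0.20458, O = 0.10229.
K2O (M=94.195): mol = 0.08143; K = 0.16286, O = 0.08143.
Al2O3 (M=101.961): mol = 0.18684; Al = 0.37368, O = 0.56052.
SiO2 (M=60.083): mol = 1.10048; Si = 1.10048, O = 2.20096.
ΣO = 2.94520; factor = 8/ΣO = 2.71628.
Al apfu = 0.37368 × 2.71628 = 1.015.

1.015 Al apfu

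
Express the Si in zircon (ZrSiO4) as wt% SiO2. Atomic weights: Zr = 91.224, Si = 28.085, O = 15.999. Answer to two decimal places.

32.78 wt%

M(ZrSiO4) = 183.305 g/mol; M(SiO2) = 60.083 g/mol.
Moles SiO2 per formula unit = 1 Si ÷ 1 = 1.0000.
SiO2 fraction = (1.0000 × 60.083) / 183.305 = 60.083/183.305 = 0.3278.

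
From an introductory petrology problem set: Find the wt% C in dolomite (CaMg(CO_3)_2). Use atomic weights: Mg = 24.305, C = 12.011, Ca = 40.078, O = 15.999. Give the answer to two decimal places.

M(CaMg(CO_3)_2) = 184.399 g/mol.
C contributes 2 × 12.011 = 24.022 g per mole.
24.022/184.399 = 0.1303 → 13.03%.

13.03 mass %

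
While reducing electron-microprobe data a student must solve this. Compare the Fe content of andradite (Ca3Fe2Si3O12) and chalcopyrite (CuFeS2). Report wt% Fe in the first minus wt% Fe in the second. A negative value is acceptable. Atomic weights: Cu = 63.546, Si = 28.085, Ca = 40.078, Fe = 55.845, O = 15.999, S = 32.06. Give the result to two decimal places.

Fe in Ca3Fe2Si3O12: molar mass 508.167 g/mol; 2×55.845 = 111.690 g → 21.98 wt%.
Fe in CuFeS2: molar mass 183.511 g/mol; 1×55.845 = 55.845 g → 30.43 wt%.
Difference = 21.98 − 30.43 = -8.45 percentage points.

-8.45 percentage points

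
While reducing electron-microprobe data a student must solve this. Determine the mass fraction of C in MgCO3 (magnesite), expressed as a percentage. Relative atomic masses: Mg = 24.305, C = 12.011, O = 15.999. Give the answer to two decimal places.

14.25 wt%

Formula mass = 1*24.305 + 1*12.011 + 3*15.999 = 84.313 g/mol, of which 12.011 g is C.
So C makes up 12.011/84.313 = 0.1425 of the mass, i.e. 14.25%.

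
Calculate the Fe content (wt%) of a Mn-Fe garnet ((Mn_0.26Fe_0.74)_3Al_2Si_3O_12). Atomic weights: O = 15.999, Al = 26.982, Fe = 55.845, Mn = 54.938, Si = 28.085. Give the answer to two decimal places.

24.94 wt%

Formula mass = 0.78*54.938 + 2.22*55.845 + 2*26.982 + 3*28.085 + 12*15.999 = 497.035 g/mol, of which 123.976 g is Fe.
So Fe makes up 123.976/497.035 = 0.2494 of the mass, i.e. 24.94%.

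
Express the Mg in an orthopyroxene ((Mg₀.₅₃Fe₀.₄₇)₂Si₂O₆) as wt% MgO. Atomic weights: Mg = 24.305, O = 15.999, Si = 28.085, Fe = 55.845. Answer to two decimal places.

18.54 wt%

Molar mass of (Mg₀.₅₃Fe₀.₄₇)₂Si₂O₆ = 1.06·24.305 + 0.94·55.845 + 2·28.085 + 6·15.999 = 230.422 g/mol.
Each formula unit contains 1.06 Mg, equivalent to 1.06/1 = 1.0600 mol MgO.
M(MgO) = 1×24.305 + 1×15.999 = 40.304 g/mol.
Mass of MgO per formula unit = 1.0600 × 40.304 = 42.722 g.
MgO wt% = 42.722 / 230.422 × 100 = 18.54%.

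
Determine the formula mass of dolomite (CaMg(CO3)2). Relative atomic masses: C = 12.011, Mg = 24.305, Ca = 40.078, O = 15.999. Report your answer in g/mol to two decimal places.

184.40 g/mol

Ca: 1 × 40.078 = 40.0780
Mg: 1 × 24.305 = 24.3050
C: 2 × 12.011 = 24.0220
O: 6 × 15.999 = 95.9940
Summing the contributions gives the formula mass.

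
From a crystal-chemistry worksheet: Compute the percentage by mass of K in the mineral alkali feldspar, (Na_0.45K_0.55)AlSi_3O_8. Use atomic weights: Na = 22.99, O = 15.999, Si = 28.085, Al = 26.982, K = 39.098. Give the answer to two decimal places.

7.93 mass %

Molar mass of (Na_0.45K_0.55)AlSi_3O_8: 0.45×22.99 + 0.55×39.098 + 1×26.982 + 3×28.085 + 8×15.999 = 271.078 g/mol.
Mass of K per formula unit: 0.55 × 39.098 = 21.504 g.
Weight fraction K = 21.504 / 271.078 = 0.0793.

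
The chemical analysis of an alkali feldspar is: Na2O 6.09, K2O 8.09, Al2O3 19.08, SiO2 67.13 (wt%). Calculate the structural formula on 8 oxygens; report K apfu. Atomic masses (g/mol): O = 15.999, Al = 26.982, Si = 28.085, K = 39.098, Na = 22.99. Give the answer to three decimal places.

Na2O (M=61.979): mol = 0.09826; Na = 0.19652, O = 0.09826.
K2O (M=94.195): mol = 0.08589; K = 0.17178, O = 0.08589.
Al2O3 (M=101.961): mol = 0.18713; Al = 0.37426, O = 0.56139.
SiO2 (M=60.083): mol = 1.11729; Si = 1.11729, O = 2.23458.
ΣO = 2.98012; factor = 8/ΣO = 2.68446.
K apfu = 0.17178 × 2.68446 = 0.461.

0.461 K apfu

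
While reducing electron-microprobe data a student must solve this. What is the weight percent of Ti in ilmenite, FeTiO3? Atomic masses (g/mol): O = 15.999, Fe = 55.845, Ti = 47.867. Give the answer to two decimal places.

31.55 mass %

M(FeTiO3) = 151.709 g/mol.
Ti contributes 1 × 47.867 = 47.867 g per mole.
47.867/151.709 = 0.3155 → 31.55%.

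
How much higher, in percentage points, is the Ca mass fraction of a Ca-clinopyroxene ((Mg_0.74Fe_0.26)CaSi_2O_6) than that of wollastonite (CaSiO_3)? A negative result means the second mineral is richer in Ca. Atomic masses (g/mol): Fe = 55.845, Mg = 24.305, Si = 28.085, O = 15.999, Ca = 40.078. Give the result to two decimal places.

M((Mg_0.74Fe_0.26)CaSi_2O_6) = 224.747 g/mol, so wt% Ca = 40.078/224.747 × 100 = 17.83%.
M(CaSiO_3) = 116.160 g/mol, so wt% Ca = 40.078/116.160 × 100 = 34.50%.
17.83 − 34.50 = -16.67 pp.

-16.67 percentage points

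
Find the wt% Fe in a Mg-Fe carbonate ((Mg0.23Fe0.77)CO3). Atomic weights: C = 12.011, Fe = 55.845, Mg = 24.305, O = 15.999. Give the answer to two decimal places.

39.60 weight percent

Molar mass of (Mg0.23Fe0.77)CO3: 0.23·24.305 + 0.77·55.845 + 1·12.011 + 3·15.999 = 108.599 g/mol.
Mass of Fe per formula unit: 0.77 × 55.845 = 43.001 g.
Weight fraction Fe = 43.001 / 108.599 = 0.3960.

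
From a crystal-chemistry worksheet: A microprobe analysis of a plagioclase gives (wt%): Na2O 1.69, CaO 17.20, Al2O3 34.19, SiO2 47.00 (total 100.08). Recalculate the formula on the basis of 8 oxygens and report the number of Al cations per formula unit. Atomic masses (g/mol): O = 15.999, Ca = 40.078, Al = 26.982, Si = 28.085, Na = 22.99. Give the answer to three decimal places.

1.847 Al apfu

Na2O (M=61.979): mol = 0.02727; Na = 0.05454, O = 0.02727.
CaO (M=56.077): mol = 0.30672; Ca = 0.30672, O = 0.30672.
Al2O3 (M=101.961): mol = 0.33532; Al = 0.67064, O = 1.00596.
SiO2 (M=60.083): mol = 0.78225; Si = 0.78225, O = 1.56450.
ΣO = 2.90445; factor = 8/ΣO = 2.75439.
Al apfu = 0.67064 × 2.75439 = 1.847.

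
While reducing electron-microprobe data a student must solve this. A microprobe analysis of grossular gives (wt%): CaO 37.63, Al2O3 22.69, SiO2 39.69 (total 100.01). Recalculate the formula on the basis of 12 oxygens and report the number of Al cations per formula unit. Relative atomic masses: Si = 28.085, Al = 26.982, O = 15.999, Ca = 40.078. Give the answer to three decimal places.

CaO: 37.63/56.077 = 0.67104 mol → 0.67104 mol Ca, 0.67104 mol O.
Al2O3: 22.69/101.961 = 0.22254 mol → 0.44508 mol Al, 0.66762 mol O.
SiO2: 39.69/60.083 = 0.66059 mol → 0.66059 mol Si, 1.32118 mol O.
Total oxygen = 2.65984 mol. Normalization factor = 12/2.65984 = 4.51155.
Al per 12 O = 0.44508 × 4.51155 = 2.008.

2.008 Al apfu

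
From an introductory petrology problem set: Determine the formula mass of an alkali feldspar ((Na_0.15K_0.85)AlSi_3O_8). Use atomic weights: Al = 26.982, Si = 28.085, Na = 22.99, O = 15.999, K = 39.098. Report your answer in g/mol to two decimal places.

The formula mass is the sum 0.15×22.99 + 0.85×39.098 + 1×26.982 + 3×28.085 + 8×15.999.

275.91 g/mol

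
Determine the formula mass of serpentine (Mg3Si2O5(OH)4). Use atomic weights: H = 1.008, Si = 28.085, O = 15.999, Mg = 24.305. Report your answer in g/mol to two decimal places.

M = 3×24.305 + 2×28.085 + 9×15.999 + 4×1.008

277.11 g/mol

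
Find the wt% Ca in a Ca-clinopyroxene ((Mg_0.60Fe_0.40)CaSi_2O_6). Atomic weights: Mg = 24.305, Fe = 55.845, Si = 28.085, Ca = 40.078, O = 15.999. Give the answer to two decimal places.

17.49 mass %

M((Mg_0.60Fe_0.40)CaSi_2O_6) = 229.163 g/mol.
Ca contributes 1 × 40.078 = 40.078 g per mole.
40.078/229.163 = 0.1749 → 17.49%.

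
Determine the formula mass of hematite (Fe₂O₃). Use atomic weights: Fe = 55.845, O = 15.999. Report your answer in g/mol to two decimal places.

M = 2*55.845 + 3*15.999

159.69 g/mol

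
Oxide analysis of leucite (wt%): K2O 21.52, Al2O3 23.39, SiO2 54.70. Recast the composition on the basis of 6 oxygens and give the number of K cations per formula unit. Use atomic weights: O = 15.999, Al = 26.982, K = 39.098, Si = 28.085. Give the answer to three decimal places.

1.001 K apfu

21.52 wt% K2O ÷ 94.195 g/mol = 0.22846 mol, giving 0.45692 K and 0.22846 O.
23.39 wt% Al2O3 ÷ 101.961 g/mol = 0.22940 mol, giving 0.45880 Al and 0.68820 O.
54.70 wt% SiO2 ÷ 60.083 g/mol = 0.91041 mol, giving 0.91041 Si and 1.82082 O.
Oxygen sums to 2.73748; scaling by 6/2.73748 = 2.19180 puts the formula on 6 O.
K: 0.45692 × 2.19180 = 1.001 atoms per formula unit.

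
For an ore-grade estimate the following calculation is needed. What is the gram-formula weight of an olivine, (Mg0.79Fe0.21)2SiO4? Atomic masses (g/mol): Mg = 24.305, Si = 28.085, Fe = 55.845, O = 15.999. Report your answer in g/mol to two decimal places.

The formula mass is the sum 1.58(24.305) + 0.42(55.845) + 1(28.085) + 4(15.999).

153.94 g/mol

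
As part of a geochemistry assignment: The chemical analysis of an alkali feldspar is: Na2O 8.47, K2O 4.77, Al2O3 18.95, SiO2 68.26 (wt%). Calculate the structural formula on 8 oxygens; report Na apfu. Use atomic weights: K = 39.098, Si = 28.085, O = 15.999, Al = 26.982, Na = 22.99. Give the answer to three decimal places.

0.725 Na apfu

Na2O (M=61.979): mol = 0.13666; Na = 0.27332, O = 0.13666.
K2O (M=94.195): mol = 0.05064; K = 0.10128, O = 0.05064.
Al2O3 (M=101.961): mol = 0.18586; Al = 0.37172, O = 0.55758.
SiO2 (M=60.083): mol = 1.13610; Si = 1.13610, O = 2.27220.
ΣO = 3.01708; factor = 8/ΣO = 2.65157.
Na apfu = 0.27332 × 2.65157 = 0.725.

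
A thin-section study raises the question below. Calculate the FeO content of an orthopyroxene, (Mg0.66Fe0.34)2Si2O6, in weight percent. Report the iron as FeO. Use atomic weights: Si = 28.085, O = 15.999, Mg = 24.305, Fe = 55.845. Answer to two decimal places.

Molar mass of (Mg0.66Fe0.34)2Si2O6 = 1.32·24.305 + 0.68·55.845 + 2·28.085 + 6·15.999 = 222.221 g/mol.
Each formula unit contains 0.68 Fe, equivalent to 0.68/1 = 0.6800 mol FeO.
M(FeO) = 1×55.845 + 1×15.999 = 71.844 g/mol.
Mass of FeO per formula unit = 0.6800 × 71.844 = 48.854 g.
FeO wt% = 48.854 / 222.221 × 100 = 21.98%.

21.98 wt%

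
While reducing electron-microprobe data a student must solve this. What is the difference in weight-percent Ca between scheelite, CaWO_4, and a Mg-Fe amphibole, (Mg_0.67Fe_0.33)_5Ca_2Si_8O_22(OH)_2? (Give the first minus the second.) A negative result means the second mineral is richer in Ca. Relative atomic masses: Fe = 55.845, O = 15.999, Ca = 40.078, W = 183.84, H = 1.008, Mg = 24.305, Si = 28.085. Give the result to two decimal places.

M(CaWO_4) = 287.914 g/mol, so wt% Ca = 40.078/287.914 × 100 = 13.92%.
M((Mg_0.67Fe_0.33)_5Ca_2Si_8O_22(OH)_2) = 864.394 g/mol, so wt% Ca = 80.156/864.394 × 100 = 9.27%.
13.92 − 9.27 = 4.65 pp.

4.65 percentage points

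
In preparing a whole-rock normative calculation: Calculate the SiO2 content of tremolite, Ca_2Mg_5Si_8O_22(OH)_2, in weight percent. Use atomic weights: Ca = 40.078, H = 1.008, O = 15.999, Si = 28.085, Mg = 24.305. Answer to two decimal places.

59.17 wt%

M(Ca_2Mg_5Si_8O_22(OH)_2) = 812.353 g/mol; M(SiO2) = 60.083 g/mol.
Moles SiO2 per formula unit = 8 Si ÷ 1 = 8.0000.
SiO2 fraction = (8.0000 × 60.083) / 812.353 = 480.664/812.353 = 0.5917.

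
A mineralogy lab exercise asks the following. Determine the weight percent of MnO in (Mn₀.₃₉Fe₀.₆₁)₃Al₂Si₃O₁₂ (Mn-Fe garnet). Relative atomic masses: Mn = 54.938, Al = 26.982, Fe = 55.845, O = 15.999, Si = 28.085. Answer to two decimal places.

M((Mn₀.₃₉Fe₀.₆₁)₃Al₂Si₃O₁₂) = 496.681 g/mol; M(MnO) = 70.937 g/mol.
Moles MnO per formula unit = 1.17 Mn ÷ 1 = 1.1700.
MnO fraction = (1.1700 × 70.937) / 496.681 = 82.996/496.681 = 0.1671.

16.71 wt%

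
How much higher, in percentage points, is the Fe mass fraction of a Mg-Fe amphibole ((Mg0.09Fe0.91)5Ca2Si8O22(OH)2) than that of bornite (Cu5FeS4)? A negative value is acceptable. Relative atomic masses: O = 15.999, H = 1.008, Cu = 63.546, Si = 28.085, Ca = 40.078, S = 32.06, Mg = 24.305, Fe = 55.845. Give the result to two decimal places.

15.45 percentage points

M((Mg0.09Fe0.91)5Ca2Si8O22(OH)2) = 955.860 g/mol, so wt% Fe = 254.095/955.860 × 100 = 26.58%.
M(Cu5FeS4) = 501.815 g/mol, so wt% Fe = 55.845/501.815 × 100 = 11.13%.
26.58 − 11.13 = 15.45 pp.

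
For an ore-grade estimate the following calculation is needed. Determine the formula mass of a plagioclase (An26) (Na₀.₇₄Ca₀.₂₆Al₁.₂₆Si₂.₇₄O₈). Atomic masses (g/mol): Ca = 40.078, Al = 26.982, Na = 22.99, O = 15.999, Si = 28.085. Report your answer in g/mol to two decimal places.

266.38 g/mol

The formula mass is the sum 0.74×22.99 + 0.26×40.078 + 1.26×26.982 + 2.74×28.085 + 8×15.999.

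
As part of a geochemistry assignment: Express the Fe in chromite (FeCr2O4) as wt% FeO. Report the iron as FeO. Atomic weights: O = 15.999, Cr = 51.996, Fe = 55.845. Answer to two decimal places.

32.10 wt%

Formula mass = 223.833 g/mol.
1 Fe → 1.0000 mol FeO per formula unit; M(FeO) = 71.844, so FeO mass = 71.844 g.
71.844/223.833 × 100 = 32.10 wt%.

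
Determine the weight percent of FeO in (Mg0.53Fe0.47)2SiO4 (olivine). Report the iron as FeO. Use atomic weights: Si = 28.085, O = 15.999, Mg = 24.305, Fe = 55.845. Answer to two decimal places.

39.65 wt%

Molar mass of (Mg0.53Fe0.47)2SiO4 = 1.06×24.305 + 0.94×55.845 + 1×28.085 + 4×15.999 = 170.339 g/mol.
Each formula unit contains 0.94 Fe, equivalent to 0.94/1 = 0.9400 mol FeO.
M(FeO) = 1×55.845 + 1×15.999 = 71.844 g/mol.
Mass of FeO per formula unit = 0.9400 × 71.844 = 67.533 g.
FeO wt% = 67.533 / 170.339 × 100 = 39.65%.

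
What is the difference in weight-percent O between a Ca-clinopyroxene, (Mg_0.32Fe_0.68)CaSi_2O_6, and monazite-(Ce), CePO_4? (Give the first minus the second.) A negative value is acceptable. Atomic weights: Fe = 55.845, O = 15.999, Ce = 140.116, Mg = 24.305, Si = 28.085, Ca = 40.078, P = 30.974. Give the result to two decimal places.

First mineral: 95.994 g O in 237.994 g formula = 40.33 wt% O.
Second mineral: 63.996 g O in 235.086 g formula = 27.22 wt% O.
40.33% − 27.22% gives a difference of 13.11 percentage points.

13.11 percentage points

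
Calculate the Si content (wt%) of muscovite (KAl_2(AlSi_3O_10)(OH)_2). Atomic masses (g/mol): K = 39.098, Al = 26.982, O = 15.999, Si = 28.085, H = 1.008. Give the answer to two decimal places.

Formula mass = 1*39.098 + 3*26.982 + 3*28.085 + 12*15.999 + 2*1.008 = 398.303 g/mol, of which 84.255 g is Si.
So Si makes up 84.255/398.303 = 0.2115 of the mass, i.e. 21.15%.

21.15 wt%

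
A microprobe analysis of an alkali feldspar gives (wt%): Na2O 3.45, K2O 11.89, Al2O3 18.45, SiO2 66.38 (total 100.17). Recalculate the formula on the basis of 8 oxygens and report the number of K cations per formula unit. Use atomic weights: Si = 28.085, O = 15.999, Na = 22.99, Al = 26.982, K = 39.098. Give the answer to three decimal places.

0.688 K apfu

3.45 wt% Na2O ÷ 61.979 g/mol = 0.05566 mol, giving 0.11132 Na and 0.05566 O.
11.89 wt% K2O ÷ 94.195 g/mol = 0.12623 mol, giving 0.25246 K and 0.12623 O.
18.45 wt% Al2O3 ÷ 101.961 g/mol = 0.18095 mol, giving 0.36190 Al and 0.54285 O.
66.38 wt% SiO2 ÷ 60.083 g/mol = 1.10481 mol, giving 1.10481 Si and 2.20962 O.
Oxygen sums to 2.93436; scaling by 8/2.93436 = 2.72632 puts the formula on 8 O.
K: 0.25246 × 2.72632 = 0.688 atoms per formula unit.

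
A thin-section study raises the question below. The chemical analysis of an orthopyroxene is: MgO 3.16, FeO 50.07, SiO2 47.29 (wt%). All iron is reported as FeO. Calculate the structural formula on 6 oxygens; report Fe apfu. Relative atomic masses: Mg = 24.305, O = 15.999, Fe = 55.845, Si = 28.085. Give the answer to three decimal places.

MgO: 3.16/40.304 = 0.07840 mol → 0.07840 mol Mg, 0.07840 mol O.
FeO: 50.07/71.844 = 0.69693 mol → 0.69693 mol Fe, 0.69693 mol O.
SiO2: 47.29/60.083 = 0.78708 mol → 0.78708 mol Si, 1.57416 mol O.
Total oxygen = 2.34949 mol. Normalization factor = 6/2.34949 = 2.55375.
Fe per 6 O = 0.69693 × 2.55375 = 1.780.

1.780 Fe apfu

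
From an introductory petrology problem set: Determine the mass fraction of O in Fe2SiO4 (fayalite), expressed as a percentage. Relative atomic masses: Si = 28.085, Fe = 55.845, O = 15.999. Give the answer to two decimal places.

Molar mass of Fe2SiO4: 2×55.845 + 1×28.085 + 4×15.999 = 203.771 g/mol.
Mass of O per formula unit: 4 × 15.999 = 63.996 g.
Weight fraction O = 63.996 / 203.771 = 0.3141.

31.41 wt%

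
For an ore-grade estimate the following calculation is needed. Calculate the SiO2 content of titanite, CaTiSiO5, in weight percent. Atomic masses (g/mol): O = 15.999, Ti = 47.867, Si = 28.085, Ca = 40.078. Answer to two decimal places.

M(CaTiSiO5) = 196.025 g/mol; M(SiO2) = 60.083 g/mol.
Moles SiO2 per formula unit = 1 Si ÷ 1 = 1.0000.
SiO2 fraction = (1.0000 × 60.083) / 196.025 = 60.083/196.025 = 0.3065.

30.65 wt%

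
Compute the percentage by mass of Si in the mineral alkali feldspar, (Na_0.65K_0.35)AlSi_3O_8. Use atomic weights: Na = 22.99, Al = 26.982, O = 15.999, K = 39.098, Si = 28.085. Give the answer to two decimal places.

Molar mass of (Na_0.65K_0.35)AlSi_3O_8: 0.65·22.99 + 0.35·39.098 + 1·26.982 + 3·28.085 + 8·15.999 = 267.857 g/mol.
Mass of Si per formula unit: 3 × 28.085 = 84.255 g.
Weight fraction Si = 84.255 / 267.857 = 0.3146.

31.46 wt%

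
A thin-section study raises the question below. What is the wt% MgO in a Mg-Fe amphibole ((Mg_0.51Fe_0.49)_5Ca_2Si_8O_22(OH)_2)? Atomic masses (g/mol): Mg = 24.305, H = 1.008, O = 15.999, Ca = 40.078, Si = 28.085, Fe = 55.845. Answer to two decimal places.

Formula mass = 889.626 g/mol.
2.55 Mg → 2.5500 mol MgO per formula unit; M(MgO) = 40.304, so MgO mass = 102.775 g.
102.775/889.626 × 100 = 11.55 wt%.

11.55 wt%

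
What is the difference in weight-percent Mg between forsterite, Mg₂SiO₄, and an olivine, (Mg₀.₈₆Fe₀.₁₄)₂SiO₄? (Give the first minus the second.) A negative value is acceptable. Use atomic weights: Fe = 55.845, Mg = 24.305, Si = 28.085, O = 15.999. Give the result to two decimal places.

6.59 percentage points

First mineral: 48.610 g Mg in 140.691 g formula = 34.55 wt% Mg.
Second mineral: 41.805 g Mg in 149.522 g formula = 27.96 wt% Mg.
34.55% − 27.96% gives a difference of 6.59 percentage points.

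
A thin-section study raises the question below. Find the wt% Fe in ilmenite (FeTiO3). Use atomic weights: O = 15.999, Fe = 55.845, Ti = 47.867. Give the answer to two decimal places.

36.81 mass %

M(FeTiO3) = 151.709 g/mol.
Fe contributes 1 × 55.845 = 55.845 g per mole.
55.845/151.709 = 0.3681 → 36.81%.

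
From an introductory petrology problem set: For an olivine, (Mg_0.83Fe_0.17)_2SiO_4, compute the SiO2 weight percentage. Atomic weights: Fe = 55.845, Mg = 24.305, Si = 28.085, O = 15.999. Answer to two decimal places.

39.68 wt%

Formula mass = 151.415 g/mol.
1 Si → 1.0000 mol SiO2 per formula unit; M(SiO2) = 60.083, so SiO2 mass = 60.083 g.
60.083/151.415 × 100 = 39.68 wt%.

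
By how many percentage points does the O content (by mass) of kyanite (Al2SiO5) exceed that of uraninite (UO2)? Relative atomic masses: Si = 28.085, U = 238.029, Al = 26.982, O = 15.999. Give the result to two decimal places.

37.52 percentage points

O in Al2SiO5: molar mass 162.044 g/mol; 5×15.999 = 79.995 g → 49.37 wt%.
O in UO2: molar mass 270.027 g/mol; 2×15.999 = 31.998 g → 11.85 wt%.
Difference = 49.37 − 11.85 = 37.52 percentage points.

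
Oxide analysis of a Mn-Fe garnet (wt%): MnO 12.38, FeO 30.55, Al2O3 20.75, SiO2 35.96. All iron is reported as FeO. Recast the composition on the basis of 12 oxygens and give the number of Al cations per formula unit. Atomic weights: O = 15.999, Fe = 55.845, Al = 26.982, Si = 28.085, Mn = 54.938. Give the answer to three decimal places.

MnO (M=70.937): mol = 0.17452; Mn = 0.17452, O = 0.17452.
FeO (M=71.844): mol = 0.42523; Fe = 0.42523, O = 0.42523.
Al2O3 (M=101.961): mol = 0.20351; Al = 0.40702, O = 0.61053.
SiO2 (M=60.083): mol = 0.59851; Si = 0.59851, O = 1.19702.
ΣO = 2.40730; factor = 12/ΣO = 4.98484.
Al apfu = 0.40702 × 4.98484 = 2.029.

2.029 Al apfu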